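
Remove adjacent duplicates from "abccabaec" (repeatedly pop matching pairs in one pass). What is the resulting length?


Input: abccabaec
Stack-based adjacent duplicate removal:
  Read 'a': push. Stack: a
  Read 'b': push. Stack: ab
  Read 'c': push. Stack: abc
  Read 'c': matches stack top 'c' => pop. Stack: ab
  Read 'a': push. Stack: aba
  Read 'b': push. Stack: abab
  Read 'a': push. Stack: ababa
  Read 'e': push. Stack: ababae
  Read 'c': push. Stack: ababaec
Final stack: "ababaec" (length 7)

7


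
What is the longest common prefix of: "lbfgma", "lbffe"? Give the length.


Words: lbfgma, lbffe
  Position 0: all 'l' => match
  Position 1: all 'b' => match
  Position 2: all 'f' => match
  Position 3: ('g', 'f') => mismatch, stop
LCP = "lbf" (length 3)

3


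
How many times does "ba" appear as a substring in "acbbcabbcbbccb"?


Searching for "ba" in "acbbcabbcbbccb"
Scanning each position:
  Position 0: "ac" => no
  Position 1: "cb" => no
  Position 2: "bb" => no
  Position 3: "bc" => no
  Position 4: "ca" => no
  Position 5: "ab" => no
  Position 6: "bb" => no
  Position 7: "bc" => no
  Position 8: "cb" => no
  Position 9: "bb" => no
  Position 10: "bc" => no
  Position 11: "cc" => no
  Position 12: "cb" => no
Total occurrences: 0

0


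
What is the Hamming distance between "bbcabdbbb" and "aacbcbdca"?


Comparing "bbcabdbbb" and "aacbcbdca" position by position:
  Position 0: 'b' vs 'a' => differ
  Position 1: 'b' vs 'a' => differ
  Position 2: 'c' vs 'c' => same
  Position 3: 'a' vs 'b' => differ
  Position 4: 'b' vs 'c' => differ
  Position 5: 'd' vs 'b' => differ
  Position 6: 'b' vs 'd' => differ
  Position 7: 'b' vs 'c' => differ
  Position 8: 'b' vs 'a' => differ
Total differences (Hamming distance): 8

8


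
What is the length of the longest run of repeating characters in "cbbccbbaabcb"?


Input: "cbbccbbaabcb"
Scanning for longest run:
  Position 1 ('b'): new char, reset run to 1
  Position 2 ('b'): continues run of 'b', length=2
  Position 3 ('c'): new char, reset run to 1
  Position 4 ('c'): continues run of 'c', length=2
  Position 5 ('b'): new char, reset run to 1
  Position 6 ('b'): continues run of 'b', length=2
  Position 7 ('a'): new char, reset run to 1
  Position 8 ('a'): continues run of 'a', length=2
  Position 9 ('b'): new char, reset run to 1
  Position 10 ('c'): new char, reset run to 1
  Position 11 ('b'): new char, reset run to 1
Longest run: 'b' with length 2

2


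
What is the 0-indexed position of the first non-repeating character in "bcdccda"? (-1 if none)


Input: bcdccda
Character frequencies:
  'a': 1
  'b': 1
  'c': 3
  'd': 2
Scanning left to right for freq == 1:
  Position 0 ('b'): unique! => answer = 0

0


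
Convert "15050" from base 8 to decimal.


Input: "15050" in base 8
Positional expansion:
  Digit '1' (value 1) x 8^4 = 4096
  Digit '5' (value 5) x 8^3 = 2560
  Digit '0' (value 0) x 8^2 = 0
  Digit '5' (value 5) x 8^1 = 40
  Digit '0' (value 0) x 8^0 = 0
Sum = 6696

6696


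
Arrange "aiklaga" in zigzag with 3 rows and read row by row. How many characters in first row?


Zigzag "aiklaga" into 3 rows:
Placing characters:
  'a' => row 0
  'i' => row 1
  'k' => row 2
  'l' => row 1
  'a' => row 0
  'g' => row 1
  'a' => row 2
Rows:
  Row 0: "aa"
  Row 1: "ilg"
  Row 2: "ka"
First row length: 2

2


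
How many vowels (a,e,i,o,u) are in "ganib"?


Input: ganib
Checking each character:
  'g' at position 0: consonant
  'a' at position 1: vowel (running total: 1)
  'n' at position 2: consonant
  'i' at position 3: vowel (running total: 2)
  'b' at position 4: consonant
Total vowels: 2

2


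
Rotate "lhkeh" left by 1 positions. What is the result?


Input: "lhkeh", rotate left by 1
First 1 characters: "l"
Remaining characters: "hkeh"
Concatenate remaining + first: "hkeh" + "l" = "hkehl"

hkehl


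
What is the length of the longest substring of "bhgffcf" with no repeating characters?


Input: "bhgffcf"
Sliding window (track last position of each char):
  Position 0 ('b'): window [0,0] length 1 -- new best
  Position 1 ('h'): window [0,1] length 2 -- new best
  Position 2 ('g'): window [0,2] length 3 -- new best
  Position 3 ('f'): window [0,3] length 4 -- new best
  Position 4 ('f'): repeat (last at 3), move window start to 4
  Position 4 ('f'): window [4,4] length 1
  Position 5 ('c'): window [4,5] length 2
  Position 6 ('f'): repeat (last at 4), move window start to 5
  Position 6 ('f'): window [5,6] length 2
Longest substring with no repeats: "bhgf" with length 4

4


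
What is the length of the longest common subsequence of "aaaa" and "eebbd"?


LCS of "aaaa" and "eebbd"
DP table:
           e    e    b    b    d
      0    0    0    0    0    0
  a   0    0    0    0    0    0
  a   0    0    0    0    0    0
  a   0    0    0    0    0    0
  a   0    0    0    0    0    0
LCS length = dp[4][5] = 0

0


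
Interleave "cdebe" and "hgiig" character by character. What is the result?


Interleaving "cdebe" and "hgiig":
  Position 0: 'c' from first, 'h' from second => "ch"
  Position 1: 'd' from first, 'g' from second => "dg"
  Position 2: 'e' from first, 'i' from second => "ei"
  Position 3: 'b' from first, 'i' from second => "bi"
  Position 4: 'e' from first, 'g' from second => "eg"
Result: chdgeibieg

chdgeibieg


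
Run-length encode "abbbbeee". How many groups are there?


Input: abbbbeee
Scanning for consecutive runs:
  Group 1: 'a' x 1 (positions 0-0)
  Group 2: 'b' x 4 (positions 1-4)
  Group 3: 'e' x 3 (positions 5-7)
Total groups: 3

3


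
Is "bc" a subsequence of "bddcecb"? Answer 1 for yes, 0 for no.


Check if "bc" is a subsequence of "bddcecb"
Greedy scan:
  Position 0 ('b'): matches sub[0] = 'b'
  Position 1 ('d'): no match needed
  Position 2 ('d'): no match needed
  Position 3 ('c'): matches sub[1] = 'c'
  Position 4 ('e'): no match needed
  Position 5 ('c'): no match needed
  Position 6 ('b'): no match needed
All 2 characters matched => is a subsequence

1


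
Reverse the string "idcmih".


Input: idcmih
Reading characters right to left:
  Position 5: 'h'
  Position 4: 'i'
  Position 3: 'm'
  Position 2: 'c'
  Position 1: 'd'
  Position 0: 'i'
Reversed: himcdi

himcdi


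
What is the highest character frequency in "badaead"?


Input: badaead
Character counts:
  'a': 3
  'b': 1
  'd': 2
  'e': 1
Maximum frequency: 3

3


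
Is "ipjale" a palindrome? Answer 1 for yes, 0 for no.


Input: ipjale
Reversed: elajpi
  Compare pos 0 ('i') with pos 5 ('e'): MISMATCH
  Compare pos 1 ('p') with pos 4 ('l'): MISMATCH
  Compare pos 2 ('j') with pos 3 ('a'): MISMATCH
Result: not a palindrome

0


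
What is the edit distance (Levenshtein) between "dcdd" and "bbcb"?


Computing edit distance: "dcdd" -> "bbcb"
DP table:
           b    b    c    b
      0    1    2    3    4
  d   1    1    2    3    4
  c   2    2    2    2    3
  d   3    3    3    3    3
  d   4    4    4    4    4
Edit distance = dp[4][4] = 4

4


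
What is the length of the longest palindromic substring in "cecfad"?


Input: "cecfad"
Checking substrings for palindromes:
  [0:3] "cec" (len 3) => palindrome
Longest palindromic substring: "cec" with length 3

3


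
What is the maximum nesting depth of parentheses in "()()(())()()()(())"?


Input: "()()(())()()()(())"
Tracking depth:
  Position 0 '(': depth becomes 1
  Position 1 ')': depth becomes 0
  Position 2 '(': depth becomes 1
  Position 3 ')': depth becomes 0
  Position 4 '(': depth becomes 1
  Position 5 '(': depth becomes 2
  Position 6 ')': depth becomes 1
  Position 7 ')': depth becomes 0
  Position 8 '(': depth becomes 1
  Position 9 ')': depth becomes 0
  Position 10 '(': depth becomes 1
  Position 11 ')': depth becomes 0
  Position 12 '(': depth becomes 1
  Position 13 ')': depth becomes 0
  Position 14 '(': depth becomes 1
  Position 15 '(': depth becomes 2
  Position 16 ')': depth becomes 1
  Position 17 ')': depth becomes 0
Maximum depth reached: 2

2


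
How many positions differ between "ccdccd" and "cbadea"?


Comparing "ccdccd" and "cbadea" position by position:
  Position 0: 'c' vs 'c' => same
  Position 1: 'c' vs 'b' => DIFFER
  Position 2: 'd' vs 'a' => DIFFER
  Position 3: 'c' vs 'd' => DIFFER
  Position 4: 'c' vs 'e' => DIFFER
  Position 5: 'd' vs 'a' => DIFFER
Positions that differ: 5

5


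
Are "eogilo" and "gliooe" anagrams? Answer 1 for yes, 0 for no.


Strings: "eogilo", "gliooe"
Sorted first:  egiloo
Sorted second: egiloo
Sorted forms match => anagrams

1


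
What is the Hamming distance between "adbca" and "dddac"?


Comparing "adbca" and "dddac" position by position:
  Position 0: 'a' vs 'd' => differ
  Position 1: 'd' vs 'd' => same
  Position 2: 'b' vs 'd' => differ
  Position 3: 'c' vs 'a' => differ
  Position 4: 'a' vs 'c' => differ
Total differences (Hamming distance): 4

4


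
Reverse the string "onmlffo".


Input: onmlffo
Reading characters right to left:
  Position 6: 'o'
  Position 5: 'f'
  Position 4: 'f'
  Position 3: 'l'
  Position 2: 'm'
  Position 1: 'n'
  Position 0: 'o'
Reversed: offlmno

offlmno


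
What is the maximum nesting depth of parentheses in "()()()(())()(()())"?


Input: "()()()(())()(()())"
Tracking depth:
  Position 0 '(': depth becomes 1
  Position 1 ')': depth becomes 0
  Position 2 '(': depth becomes 1
  Position 3 ')': depth becomes 0
  Position 4 '(': depth becomes 1
  Position 5 ')': depth becomes 0
  Position 6 '(': depth becomes 1
  Position 7 '(': depth becomes 2
  Position 8 ')': depth becomes 1
  Position 9 ')': depth becomes 0
  Position 10 '(': depth becomes 1
  Position 11 ')': depth becomes 0
  Position 12 '(': depth becomes 1
  Position 13 '(': depth becomes 2
  Position 14 ')': depth becomes 1
  Position 15 '(': depth becomes 2
  Position 16 ')': depth becomes 1
  Position 17 ')': depth becomes 0
Maximum depth reached: 2

2


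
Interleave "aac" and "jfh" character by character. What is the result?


Interleaving "aac" and "jfh":
  Position 0: 'a' from first, 'j' from second => "aj"
  Position 1: 'a' from first, 'f' from second => "af"
  Position 2: 'c' from first, 'h' from second => "ch"
Result: ajafch

ajafch


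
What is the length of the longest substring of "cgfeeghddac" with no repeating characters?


Input: "cgfeeghddac"
Sliding window (track last position of each char):
  Position 0 ('c'): window [0,0] length 1 -- new best
  Position 1 ('g'): window [0,1] length 2 -- new best
  Position 2 ('f'): window [0,2] length 3 -- new best
  Position 3 ('e'): window [0,3] length 4 -- new best
  Position 4 ('e'): repeat (last at 3), move window start to 4
  Position 4 ('e'): window [4,4] length 1
  Position 5 ('g'): window [4,5] length 2
  Position 6 ('h'): window [4,6] length 3
  Position 7 ('d'): window [4,7] length 4
  Position 8 ('d'): repeat (last at 7), move window start to 8
  Position 8 ('d'): window [8,8] length 1
  Position 9 ('a'): window [8,9] length 2
  Position 10 ('c'): window [8,10] length 3
Longest substring with no repeats: "cgfe" with length 4

4


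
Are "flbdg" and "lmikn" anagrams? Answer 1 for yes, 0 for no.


Strings: "flbdg", "lmikn"
Sorted first:  bdfgl
Sorted second: iklmn
Differ at position 0: 'b' vs 'i' => not anagrams

0


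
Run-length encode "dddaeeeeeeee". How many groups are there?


Input: dddaeeeeeeee
Scanning for consecutive runs:
  Group 1: 'd' x 3 (positions 0-2)
  Group 2: 'a' x 1 (positions 3-3)
  Group 3: 'e' x 8 (positions 4-11)
Total groups: 3

3


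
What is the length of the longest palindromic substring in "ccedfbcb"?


Input: "ccedfbcb"
Checking substrings for palindromes:
  [5:8] "bcb" (len 3) => palindrome
  [0:2] "cc" (len 2) => palindrome
Longest palindromic substring: "bcb" with length 3

3


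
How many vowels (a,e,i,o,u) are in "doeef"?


Input: doeef
Checking each character:
  'd' at position 0: consonant
  'o' at position 1: vowel (running total: 1)
  'e' at position 2: vowel (running total: 2)
  'e' at position 3: vowel (running total: 3)
  'f' at position 4: consonant
Total vowels: 3

3


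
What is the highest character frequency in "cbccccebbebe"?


Input: cbccccebbebe
Character counts:
  'b': 4
  'c': 5
  'e': 3
Maximum frequency: 5

5


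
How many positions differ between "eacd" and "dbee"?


Comparing "eacd" and "dbee" position by position:
  Position 0: 'e' vs 'd' => DIFFER
  Position 1: 'a' vs 'b' => DIFFER
  Position 2: 'c' vs 'e' => DIFFER
  Position 3: 'd' vs 'e' => DIFFER
Positions that differ: 4

4


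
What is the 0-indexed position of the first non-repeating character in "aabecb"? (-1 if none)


Input: aabecb
Character frequencies:
  'a': 2
  'b': 2
  'c': 1
  'e': 1
Scanning left to right for freq == 1:
  Position 0 ('a'): freq=2, skip
  Position 1 ('a'): freq=2, skip
  Position 2 ('b'): freq=2, skip
  Position 3 ('e'): unique! => answer = 3

3


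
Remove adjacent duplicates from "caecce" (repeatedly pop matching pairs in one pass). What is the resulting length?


Input: caecce
Stack-based adjacent duplicate removal:
  Read 'c': push. Stack: c
  Read 'a': push. Stack: ca
  Read 'e': push. Stack: cae
  Read 'c': push. Stack: caec
  Read 'c': matches stack top 'c' => pop. Stack: cae
  Read 'e': matches stack top 'e' => pop. Stack: ca
Final stack: "ca" (length 2)

2


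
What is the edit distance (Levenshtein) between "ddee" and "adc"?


Computing edit distance: "ddee" -> "adc"
DP table:
           a    d    c
      0    1    2    3
  d   1    1    1    2
  d   2    2    1    2
  e   3    3    2    2
  e   4    4    3    3
Edit distance = dp[4][3] = 3

3


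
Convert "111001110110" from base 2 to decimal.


Input: "111001110110" in base 2
Positional expansion:
  Digit '1' (value 1) x 2^11 = 2048
  Digit '1' (value 1) x 2^10 = 1024
  Digit '1' (value 1) x 2^9 = 512
  Digit '0' (value 0) x 2^8 = 0
  Digit '0' (value 0) x 2^7 = 0
  Digit '1' (value 1) x 2^6 = 64
  Digit '1' (value 1) x 2^5 = 32
  Digit '1' (value 1) x 2^4 = 16
  Digit '0' (value 0) x 2^3 = 0
  Digit '1' (value 1) x 2^2 = 4
  Digit '1' (value 1) x 2^1 = 2
  Digit '0' (value 0) x 2^0 = 0
Sum = 3702

3702


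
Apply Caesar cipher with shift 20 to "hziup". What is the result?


Caesar cipher: shift "hziup" by 20
  'h' (pos 7) + 20 = pos 1 = 'b'
  'z' (pos 25) + 20 = pos 19 = 't'
  'i' (pos 8) + 20 = pos 2 = 'c'
  'u' (pos 20) + 20 = pos 14 = 'o'
  'p' (pos 15) + 20 = pos 9 = 'j'
Result: btcoj

btcoj


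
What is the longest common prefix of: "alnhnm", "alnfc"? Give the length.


Words: alnhnm, alnfc
  Position 0: all 'a' => match
  Position 1: all 'l' => match
  Position 2: all 'n' => match
  Position 3: ('h', 'f') => mismatch, stop
LCP = "aln" (length 3)

3


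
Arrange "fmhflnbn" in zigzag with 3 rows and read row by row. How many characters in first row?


Zigzag "fmhflnbn" into 3 rows:
Placing characters:
  'f' => row 0
  'm' => row 1
  'h' => row 2
  'f' => row 1
  'l' => row 0
  'n' => row 1
  'b' => row 2
  'n' => row 1
Rows:
  Row 0: "fl"
  Row 1: "mfnn"
  Row 2: "hb"
First row length: 2

2


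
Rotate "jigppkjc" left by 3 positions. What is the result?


Input: "jigppkjc", rotate left by 3
First 3 characters: "jig"
Remaining characters: "ppkjc"
Concatenate remaining + first: "ppkjc" + "jig" = "ppkjcjig"

ppkjcjig


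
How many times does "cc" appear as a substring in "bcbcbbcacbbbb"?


Searching for "cc" in "bcbcbbcacbbbb"
Scanning each position:
  Position 0: "bc" => no
  Position 1: "cb" => no
  Position 2: "bc" => no
  Position 3: "cb" => no
  Position 4: "bb" => no
  Position 5: "bc" => no
  Position 6: "ca" => no
  Position 7: "ac" => no
  Position 8: "cb" => no
  Position 9: "bb" => no
  Position 10: "bb" => no
  Position 11: "bb" => no
Total occurrences: 0

0


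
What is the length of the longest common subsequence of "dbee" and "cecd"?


LCS of "dbee" and "cecd"
DP table:
           c    e    c    d
      0    0    0    0    0
  d   0    0    0    0    1
  b   0    0    0    0    1
  e   0    0    1    1    1
  e   0    0    1    1    1
LCS length = dp[4][4] = 1

1


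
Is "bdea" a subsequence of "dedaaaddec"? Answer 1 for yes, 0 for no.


Check if "bdea" is a subsequence of "dedaaaddec"
Greedy scan:
  Position 0 ('d'): no match needed
  Position 1 ('e'): no match needed
  Position 2 ('d'): no match needed
  Position 3 ('a'): no match needed
  Position 4 ('a'): no match needed
  Position 5 ('a'): no match needed
  Position 6 ('d'): no match needed
  Position 7 ('d'): no match needed
  Position 8 ('e'): no match needed
  Position 9 ('c'): no match needed
Only matched 0/4 characters => not a subsequence

0


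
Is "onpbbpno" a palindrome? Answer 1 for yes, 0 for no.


Input: onpbbpno
Reversed: onpbbpno
  Compare pos 0 ('o') with pos 7 ('o'): match
  Compare pos 1 ('n') with pos 6 ('n'): match
  Compare pos 2 ('p') with pos 5 ('p'): match
  Compare pos 3 ('b') with pos 4 ('b'): match
Result: palindrome

1


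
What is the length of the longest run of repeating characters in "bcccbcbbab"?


Input: "bcccbcbbab"
Scanning for longest run:
  Position 1 ('c'): new char, reset run to 1
  Position 2 ('c'): continues run of 'c', length=2
  Position 3 ('c'): continues run of 'c', length=3
  Position 4 ('b'): new char, reset run to 1
  Position 5 ('c'): new char, reset run to 1
  Position 6 ('b'): new char, reset run to 1
  Position 7 ('b'): continues run of 'b', length=2
  Position 8 ('a'): new char, reset run to 1
  Position 9 ('b'): new char, reset run to 1
Longest run: 'c' with length 3

3


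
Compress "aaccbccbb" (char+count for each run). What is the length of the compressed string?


Input: aaccbccbb
Runs:
  'a' x 2 => "a2"
  'c' x 2 => "c2"
  'b' x 1 => "b1"
  'c' x 2 => "c2"
  'b' x 2 => "b2"
Compressed: "a2c2b1c2b2"
Compressed length: 10

10


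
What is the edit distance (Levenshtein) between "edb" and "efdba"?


Computing edit distance: "edb" -> "efdba"
DP table:
           e    f    d    b    a
      0    1    2    3    4    5
  e   1    0    1    2    3    4
  d   2    1    1    1    2    3
  b   3    2    2    2    1    2
Edit distance = dp[3][5] = 2

2


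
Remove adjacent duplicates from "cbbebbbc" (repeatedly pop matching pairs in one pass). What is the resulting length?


Input: cbbebbbc
Stack-based adjacent duplicate removal:
  Read 'c': push. Stack: c
  Read 'b': push. Stack: cb
  Read 'b': matches stack top 'b' => pop. Stack: c
  Read 'e': push. Stack: ce
  Read 'b': push. Stack: ceb
  Read 'b': matches stack top 'b' => pop. Stack: ce
  Read 'b': push. Stack: ceb
  Read 'c': push. Stack: cebc
Final stack: "cebc" (length 4)

4


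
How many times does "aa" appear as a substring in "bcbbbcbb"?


Searching for "aa" in "bcbbbcbb"
Scanning each position:
  Position 0: "bc" => no
  Position 1: "cb" => no
  Position 2: "bb" => no
  Position 3: "bb" => no
  Position 4: "bc" => no
  Position 5: "cb" => no
  Position 6: "bb" => no
Total occurrences: 0

0


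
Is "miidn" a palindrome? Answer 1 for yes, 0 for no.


Input: miidn
Reversed: ndiim
  Compare pos 0 ('m') with pos 4 ('n'): MISMATCH
  Compare pos 1 ('i') with pos 3 ('d'): MISMATCH
Result: not a palindrome

0


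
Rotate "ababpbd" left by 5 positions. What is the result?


Input: "ababpbd", rotate left by 5
First 5 characters: "ababp"
Remaining characters: "bd"
Concatenate remaining + first: "bd" + "ababp" = "bdababp"

bdababp


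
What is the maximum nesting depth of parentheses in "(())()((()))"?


Input: "(())()((()))"
Tracking depth:
  Position 0 '(': depth becomes 1
  Position 1 '(': depth becomes 2
  Position 2 ')': depth becomes 1
  Position 3 ')': depth becomes 0
  Position 4 '(': depth becomes 1
  Position 5 ')': depth becomes 0
  Position 6 '(': depth becomes 1
  Position 7 '(': depth becomes 2
  Position 8 '(': depth becomes 3
  Position 9 ')': depth becomes 2
  Position 10 ')': depth becomes 1
  Position 11 ')': depth becomes 0
Maximum depth reached: 3

3


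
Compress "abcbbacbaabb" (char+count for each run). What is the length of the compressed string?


Input: abcbbacbaabb
Runs:
  'a' x 1 => "a1"
  'b' x 1 => "b1"
  'c' x 1 => "c1"
  'b' x 2 => "b2"
  'a' x 1 => "a1"
  'c' x 1 => "c1"
  'b' x 1 => "b1"
  'a' x 2 => "a2"
  'b' x 2 => "b2"
Compressed: "a1b1c1b2a1c1b1a2b2"
Compressed length: 18

18


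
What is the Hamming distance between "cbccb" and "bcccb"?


Comparing "cbccb" and "bcccb" position by position:
  Position 0: 'c' vs 'b' => differ
  Position 1: 'b' vs 'c' => differ
  Position 2: 'c' vs 'c' => same
  Position 3: 'c' vs 'c' => same
  Position 4: 'b' vs 'b' => same
Total differences (Hamming distance): 2

2


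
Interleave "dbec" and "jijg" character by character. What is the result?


Interleaving "dbec" and "jijg":
  Position 0: 'd' from first, 'j' from second => "dj"
  Position 1: 'b' from first, 'i' from second => "bi"
  Position 2: 'e' from first, 'j' from second => "ej"
  Position 3: 'c' from first, 'g' from second => "cg"
Result: djbiejcg

djbiejcg


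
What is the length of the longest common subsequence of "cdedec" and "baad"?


LCS of "cdedec" and "baad"
DP table:
           b    a    a    d
      0    0    0    0    0
  c   0    0    0    0    0
  d   0    0    0    0    1
  e   0    0    0    0    1
  d   0    0    0    0    1
  e   0    0    0    0    1
  c   0    0    0    0    1
LCS length = dp[6][4] = 1

1


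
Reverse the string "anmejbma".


Input: anmejbma
Reading characters right to left:
  Position 7: 'a'
  Position 6: 'm'
  Position 5: 'b'
  Position 4: 'j'
  Position 3: 'e'
  Position 2: 'm'
  Position 1: 'n'
  Position 0: 'a'
Reversed: ambjemna

ambjemna


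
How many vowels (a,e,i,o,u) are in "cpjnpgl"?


Input: cpjnpgl
Checking each character:
  'c' at position 0: consonant
  'p' at position 1: consonant
  'j' at position 2: consonant
  'n' at position 3: consonant
  'p' at position 4: consonant
  'g' at position 5: consonant
  'l' at position 6: consonant
Total vowels: 0

0


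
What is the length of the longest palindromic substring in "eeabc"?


Input: "eeabc"
Checking substrings for palindromes:
  [0:2] "ee" (len 2) => palindrome
Longest palindromic substring: "ee" with length 2

2


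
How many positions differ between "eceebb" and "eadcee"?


Comparing "eceebb" and "eadcee" position by position:
  Position 0: 'e' vs 'e' => same
  Position 1: 'c' vs 'a' => DIFFER
  Position 2: 'e' vs 'd' => DIFFER
  Position 3: 'e' vs 'c' => DIFFER
  Position 4: 'b' vs 'e' => DIFFER
  Position 5: 'b' vs 'e' => DIFFER
Positions that differ: 5

5


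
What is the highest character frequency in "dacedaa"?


Input: dacedaa
Character counts:
  'a': 3
  'c': 1
  'd': 2
  'e': 1
Maximum frequency: 3

3


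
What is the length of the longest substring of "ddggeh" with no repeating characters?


Input: "ddggeh"
Sliding window (track last position of each char):
  Position 0 ('d'): window [0,0] length 1 -- new best
  Position 1 ('d'): repeat (last at 0), move window start to 1
  Position 1 ('d'): window [1,1] length 1
  Position 2 ('g'): window [1,2] length 2 -- new best
  Position 3 ('g'): repeat (last at 2), move window start to 3
  Position 3 ('g'): window [3,3] length 1
  Position 4 ('e'): window [3,4] length 2
  Position 5 ('h'): window [3,5] length 3 -- new best
Longest substring with no repeats: "geh" with length 3

3


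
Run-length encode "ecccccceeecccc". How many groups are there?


Input: ecccccceeecccc
Scanning for consecutive runs:
  Group 1: 'e' x 1 (positions 0-0)
  Group 2: 'c' x 6 (positions 1-6)
  Group 3: 'e' x 3 (positions 7-9)
  Group 4: 'c' x 4 (positions 10-13)
Total groups: 4

4


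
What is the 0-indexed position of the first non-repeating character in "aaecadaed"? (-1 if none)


Input: aaecadaed
Character frequencies:
  'a': 4
  'c': 1
  'd': 2
  'e': 2
Scanning left to right for freq == 1:
  Position 0 ('a'): freq=4, skip
  Position 1 ('a'): freq=4, skip
  Position 2 ('e'): freq=2, skip
  Position 3 ('c'): unique! => answer = 3

3


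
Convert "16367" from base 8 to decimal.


Input: "16367" in base 8
Positional expansion:
  Digit '1' (value 1) x 8^4 = 4096
  Digit '6' (value 6) x 8^3 = 3072
  Digit '3' (value 3) x 8^2 = 192
  Digit '6' (value 6) x 8^1 = 48
  Digit '7' (value 7) x 8^0 = 7
Sum = 7415

7415


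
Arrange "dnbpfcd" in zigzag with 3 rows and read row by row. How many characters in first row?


Zigzag "dnbpfcd" into 3 rows:
Placing characters:
  'd' => row 0
  'n' => row 1
  'b' => row 2
  'p' => row 1
  'f' => row 0
  'c' => row 1
  'd' => row 2
Rows:
  Row 0: "df"
  Row 1: "npc"
  Row 2: "bd"
First row length: 2

2


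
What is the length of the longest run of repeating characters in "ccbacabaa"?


Input: "ccbacabaa"
Scanning for longest run:
  Position 1 ('c'): continues run of 'c', length=2
  Position 2 ('b'): new char, reset run to 1
  Position 3 ('a'): new char, reset run to 1
  Position 4 ('c'): new char, reset run to 1
  Position 5 ('a'): new char, reset run to 1
  Position 6 ('b'): new char, reset run to 1
  Position 7 ('a'): new char, reset run to 1
  Position 8 ('a'): continues run of 'a', length=2
Longest run: 'c' with length 2

2


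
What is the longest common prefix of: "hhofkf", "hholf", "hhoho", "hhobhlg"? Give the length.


Words: hhofkf, hholf, hhoho, hhobhlg
  Position 0: all 'h' => match
  Position 1: all 'h' => match
  Position 2: all 'o' => match
  Position 3: ('f', 'l', 'h', 'b') => mismatch, stop
LCP = "hho" (length 3)

3


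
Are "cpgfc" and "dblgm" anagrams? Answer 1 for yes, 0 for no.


Strings: "cpgfc", "dblgm"
Sorted first:  ccfgp
Sorted second: bdglm
Differ at position 0: 'c' vs 'b' => not anagrams

0


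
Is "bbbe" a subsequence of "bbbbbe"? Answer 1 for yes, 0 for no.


Check if "bbbe" is a subsequence of "bbbbbe"
Greedy scan:
  Position 0 ('b'): matches sub[0] = 'b'
  Position 1 ('b'): matches sub[1] = 'b'
  Position 2 ('b'): matches sub[2] = 'b'
  Position 3 ('b'): no match needed
  Position 4 ('b'): no match needed
  Position 5 ('e'): matches sub[3] = 'e'
All 4 characters matched => is a subsequence

1


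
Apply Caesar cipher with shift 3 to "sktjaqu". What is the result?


Caesar cipher: shift "sktjaqu" by 3
  's' (pos 18) + 3 = pos 21 = 'v'
  'k' (pos 10) + 3 = pos 13 = 'n'
  't' (pos 19) + 3 = pos 22 = 'w'
  'j' (pos 9) + 3 = pos 12 = 'm'
  'a' (pos 0) + 3 = pos 3 = 'd'
  'q' (pos 16) + 3 = pos 19 = 't'
  'u' (pos 20) + 3 = pos 23 = 'x'
Result: vnwmdtx

vnwmdtx


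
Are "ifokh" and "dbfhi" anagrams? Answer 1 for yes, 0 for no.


Strings: "ifokh", "dbfhi"
Sorted first:  fhiko
Sorted second: bdfhi
Differ at position 0: 'f' vs 'b' => not anagrams

0


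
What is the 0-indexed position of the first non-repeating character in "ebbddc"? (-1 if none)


Input: ebbddc
Character frequencies:
  'b': 2
  'c': 1
  'd': 2
  'e': 1
Scanning left to right for freq == 1:
  Position 0 ('e'): unique! => answer = 0

0


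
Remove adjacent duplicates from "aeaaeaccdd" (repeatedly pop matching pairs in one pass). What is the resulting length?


Input: aeaaeaccdd
Stack-based adjacent duplicate removal:
  Read 'a': push. Stack: a
  Read 'e': push. Stack: ae
  Read 'a': push. Stack: aea
  Read 'a': matches stack top 'a' => pop. Stack: ae
  Read 'e': matches stack top 'e' => pop. Stack: a
  Read 'a': matches stack top 'a' => pop. Stack: (empty)
  Read 'c': push. Stack: c
  Read 'c': matches stack top 'c' => pop. Stack: (empty)
  Read 'd': push. Stack: d
  Read 'd': matches stack top 'd' => pop. Stack: (empty)
Final stack: "" (length 0)

0


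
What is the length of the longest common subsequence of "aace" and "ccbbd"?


LCS of "aace" and "ccbbd"
DP table:
           c    c    b    b    d
      0    0    0    0    0    0
  a   0    0    0    0    0    0
  a   0    0    0    0    0    0
  c   0    1    1    1    1    1
  e   0    1    1    1    1    1
LCS length = dp[4][5] = 1

1


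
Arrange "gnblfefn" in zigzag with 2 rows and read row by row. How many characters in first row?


Zigzag "gnblfefn" into 2 rows:
Placing characters:
  'g' => row 0
  'n' => row 1
  'b' => row 0
  'l' => row 1
  'f' => row 0
  'e' => row 1
  'f' => row 0
  'n' => row 1
Rows:
  Row 0: "gbff"
  Row 1: "nlen"
First row length: 4

4


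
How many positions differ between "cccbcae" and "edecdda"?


Comparing "cccbcae" and "edecdda" position by position:
  Position 0: 'c' vs 'e' => DIFFER
  Position 1: 'c' vs 'd' => DIFFER
  Position 2: 'c' vs 'e' => DIFFER
  Position 3: 'b' vs 'c' => DIFFER
  Position 4: 'c' vs 'd' => DIFFER
  Position 5: 'a' vs 'd' => DIFFER
  Position 6: 'e' vs 'a' => DIFFER
Positions that differ: 7

7


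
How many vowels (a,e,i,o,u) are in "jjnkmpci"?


Input: jjnkmpci
Checking each character:
  'j' at position 0: consonant
  'j' at position 1: consonant
  'n' at position 2: consonant
  'k' at position 3: consonant
  'm' at position 4: consonant
  'p' at position 5: consonant
  'c' at position 6: consonant
  'i' at position 7: vowel (running total: 1)
Total vowels: 1

1


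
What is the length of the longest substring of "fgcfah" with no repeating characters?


Input: "fgcfah"
Sliding window (track last position of each char):
  Position 0 ('f'): window [0,0] length 1 -- new best
  Position 1 ('g'): window [0,1] length 2 -- new best
  Position 2 ('c'): window [0,2] length 3 -- new best
  Position 3 ('f'): repeat (last at 0), move window start to 1
  Position 3 ('f'): window [1,3] length 3
  Position 4 ('a'): window [1,4] length 4 -- new best
  Position 5 ('h'): window [1,5] length 5 -- new best
Longest substring with no repeats: "gcfah" with length 5

5


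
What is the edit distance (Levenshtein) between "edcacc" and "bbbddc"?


Computing edit distance: "edcacc" -> "bbbddc"
DP table:
           b    b    b    d    d    c
      0    1    2    3    4    5    6
  e   1    1    2    3    4    5    6
  d   2    2    2    3    3    4    5
  c   3    3    3    3    4    4    4
  a   4    4    4    4    4    5    5
  c   5    5    5    5    5    5    5
  c   6    6    6    6    6    6    5
Edit distance = dp[6][6] = 5

5


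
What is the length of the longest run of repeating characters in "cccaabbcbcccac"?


Input: "cccaabbcbcccac"
Scanning for longest run:
  Position 1 ('c'): continues run of 'c', length=2
  Position 2 ('c'): continues run of 'c', length=3
  Position 3 ('a'): new char, reset run to 1
  Position 4 ('a'): continues run of 'a', length=2
  Position 5 ('b'): new char, reset run to 1
  Position 6 ('b'): continues run of 'b', length=2
  Position 7 ('c'): new char, reset run to 1
  Position 8 ('b'): new char, reset run to 1
  Position 9 ('c'): new char, reset run to 1
  Position 10 ('c'): continues run of 'c', length=2
  Position 11 ('c'): continues run of 'c', length=3
  Position 12 ('a'): new char, reset run to 1
  Position 13 ('c'): new char, reset run to 1
Longest run: 'c' with length 3

3


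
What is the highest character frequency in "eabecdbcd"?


Input: eabecdbcd
Character counts:
  'a': 1
  'b': 2
  'c': 2
  'd': 2
  'e': 2
Maximum frequency: 2

2


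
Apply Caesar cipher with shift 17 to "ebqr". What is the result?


Caesar cipher: shift "ebqr" by 17
  'e' (pos 4) + 17 = pos 21 = 'v'
  'b' (pos 1) + 17 = pos 18 = 's'
  'q' (pos 16) + 17 = pos 7 = 'h'
  'r' (pos 17) + 17 = pos 8 = 'i'
Result: vshi

vshi


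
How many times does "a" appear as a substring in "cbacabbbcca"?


Searching for "a" in "cbacabbbcca"
Scanning each position:
  Position 0: "c" => no
  Position 1: "b" => no
  Position 2: "a" => MATCH
  Position 3: "c" => no
  Position 4: "a" => MATCH
  Position 5: "b" => no
  Position 6: "b" => no
  Position 7: "b" => no
  Position 8: "c" => no
  Position 9: "c" => no
  Position 10: "a" => MATCH
Total occurrences: 3

3


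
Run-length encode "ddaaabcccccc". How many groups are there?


Input: ddaaabcccccc
Scanning for consecutive runs:
  Group 1: 'd' x 2 (positions 0-1)
  Group 2: 'a' x 3 (positions 2-4)
  Group 3: 'b' x 1 (positions 5-5)
  Group 4: 'c' x 6 (positions 6-11)
Total groups: 4

4


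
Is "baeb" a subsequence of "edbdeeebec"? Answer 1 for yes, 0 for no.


Check if "baeb" is a subsequence of "edbdeeebec"
Greedy scan:
  Position 0 ('e'): no match needed
  Position 1 ('d'): no match needed
  Position 2 ('b'): matches sub[0] = 'b'
  Position 3 ('d'): no match needed
  Position 4 ('e'): no match needed
  Position 5 ('e'): no match needed
  Position 6 ('e'): no match needed
  Position 7 ('b'): no match needed
  Position 8 ('e'): no match needed
  Position 9 ('c'): no match needed
Only matched 1/4 characters => not a subsequence

0


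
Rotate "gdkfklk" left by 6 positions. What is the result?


Input: "gdkfklk", rotate left by 6
First 6 characters: "gdkfkl"
Remaining characters: "k"
Concatenate remaining + first: "k" + "gdkfkl" = "kgdkfkl"

kgdkfkl


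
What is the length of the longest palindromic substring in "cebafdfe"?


Input: "cebafdfe"
Checking substrings for palindromes:
  [4:7] "fdf" (len 3) => palindrome
Longest palindromic substring: "fdf" with length 3

3


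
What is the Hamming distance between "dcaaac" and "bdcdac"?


Comparing "dcaaac" and "bdcdac" position by position:
  Position 0: 'd' vs 'b' => differ
  Position 1: 'c' vs 'd' => differ
  Position 2: 'a' vs 'c' => differ
  Position 3: 'a' vs 'd' => differ
  Position 4: 'a' vs 'a' => same
  Position 5: 'c' vs 'c' => same
Total differences (Hamming distance): 4

4


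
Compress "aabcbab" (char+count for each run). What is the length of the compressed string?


Input: aabcbab
Runs:
  'a' x 2 => "a2"
  'b' x 1 => "b1"
  'c' x 1 => "c1"
  'b' x 1 => "b1"
  'a' x 1 => "a1"
  'b' x 1 => "b1"
Compressed: "a2b1c1b1a1b1"
Compressed length: 12

12


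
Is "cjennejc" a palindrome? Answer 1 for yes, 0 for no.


Input: cjennejc
Reversed: cjennejc
  Compare pos 0 ('c') with pos 7 ('c'): match
  Compare pos 1 ('j') with pos 6 ('j'): match
  Compare pos 2 ('e') with pos 5 ('e'): match
  Compare pos 3 ('n') with pos 4 ('n'): match
Result: palindrome

1


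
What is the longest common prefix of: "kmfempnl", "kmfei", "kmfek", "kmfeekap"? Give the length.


Words: kmfempnl, kmfei, kmfek, kmfeekap
  Position 0: all 'k' => match
  Position 1: all 'm' => match
  Position 2: all 'f' => match
  Position 3: all 'e' => match
  Position 4: ('m', 'i', 'k', 'e') => mismatch, stop
LCP = "kmfe" (length 4)

4


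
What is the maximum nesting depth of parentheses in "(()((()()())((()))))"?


Input: "(()((()()())((()))))"
Tracking depth:
  Position 0 '(': depth becomes 1
  Position 1 '(': depth becomes 2
  Position 2 ')': depth becomes 1
  Position 3 '(': depth becomes 2
  Position 4 '(': depth becomes 3
  Position 5 '(': depth becomes 4
  Position 6 ')': depth becomes 3
  Position 7 '(': depth becomes 4
  Position 8 ')': depth becomes 3
  Position 9 '(': depth becomes 4
  Position 10 ')': depth becomes 3
  Position 11 ')': depth becomes 2
  Position 12 '(': depth becomes 3
  Position 13 '(': depth becomes 4
  Position 14 '(': depth becomes 5
  Position 15 ')': depth becomes 4
  Position 16 ')': depth becomes 3
  Position 17 ')': depth becomes 2
  Position 18 ')': depth becomes 1
  Position 19 ')': depth becomes 0
Maximum depth reached: 5

5


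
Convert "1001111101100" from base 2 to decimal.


Input: "1001111101100" in base 2
Positional expansion:
  Digit '1' (value 1) x 2^12 = 4096
  Digit '0' (value 0) x 2^11 = 0
  Digit '0' (value 0) x 2^10 = 0
  Digit '1' (value 1) x 2^9 = 512
  Digit '1' (value 1) x 2^8 = 256
  Digit '1' (value 1) x 2^7 = 128
  Digit '1' (value 1) x 2^6 = 64
  Digit '1' (value 1) x 2^5 = 32
  Digit '0' (value 0) x 2^4 = 0
  Digit '1' (value 1) x 2^3 = 8
  Digit '1' (value 1) x 2^2 = 4
  Digit '0' (value 0) x 2^1 = 0
  Digit '0' (value 0) x 2^0 = 0
Sum = 5100

5100


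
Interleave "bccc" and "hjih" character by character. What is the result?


Interleaving "bccc" and "hjih":
  Position 0: 'b' from first, 'h' from second => "bh"
  Position 1: 'c' from first, 'j' from second => "cj"
  Position 2: 'c' from first, 'i' from second => "ci"
  Position 3: 'c' from first, 'h' from second => "ch"
Result: bhcjcich

bhcjcich


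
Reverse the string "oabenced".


Input: oabenced
Reading characters right to left:
  Position 7: 'd'
  Position 6: 'e'
  Position 5: 'c'
  Position 4: 'n'
  Position 3: 'e'
  Position 2: 'b'
  Position 1: 'a'
  Position 0: 'o'
Reversed: decnebao

decnebao


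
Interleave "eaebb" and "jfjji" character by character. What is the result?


Interleaving "eaebb" and "jfjji":
  Position 0: 'e' from first, 'j' from second => "ej"
  Position 1: 'a' from first, 'f' from second => "af"
  Position 2: 'e' from first, 'j' from second => "ej"
  Position 3: 'b' from first, 'j' from second => "bj"
  Position 4: 'b' from first, 'i' from second => "bi"
Result: ejafejbjbi

ejafejbjbi


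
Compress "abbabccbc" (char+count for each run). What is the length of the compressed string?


Input: abbabccbc
Runs:
  'a' x 1 => "a1"
  'b' x 2 => "b2"
  'a' x 1 => "a1"
  'b' x 1 => "b1"
  'c' x 2 => "c2"
  'b' x 1 => "b1"
  'c' x 1 => "c1"
Compressed: "a1b2a1b1c2b1c1"
Compressed length: 14

14


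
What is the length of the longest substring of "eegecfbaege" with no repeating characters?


Input: "eegecfbaege"
Sliding window (track last position of each char):
  Position 0 ('e'): window [0,0] length 1 -- new best
  Position 1 ('e'): repeat (last at 0), move window start to 1
  Position 1 ('e'): window [1,1] length 1
  Position 2 ('g'): window [1,2] length 2 -- new best
  Position 3 ('e'): repeat (last at 1), move window start to 2
  Position 3 ('e'): window [2,3] length 2
  Position 4 ('c'): window [2,4] length 3 -- new best
  Position 5 ('f'): window [2,5] length 4 -- new best
  Position 6 ('b'): window [2,6] length 5 -- new best
  Position 7 ('a'): window [2,7] length 6 -- new best
  Position 8 ('e'): repeat (last at 3), move window start to 4
  Position 8 ('e'): window [4,8] length 5
  Position 9 ('g'): window [4,9] length 6
  Position 10 ('e'): repeat (last at 8), move window start to 9
  Position 10 ('e'): window [9,10] length 2
Longest substring with no repeats: "gecfba" with length 6

6


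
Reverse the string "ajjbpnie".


Input: ajjbpnie
Reading characters right to left:
  Position 7: 'e'
  Position 6: 'i'
  Position 5: 'n'
  Position 4: 'p'
  Position 3: 'b'
  Position 2: 'j'
  Position 1: 'j'
  Position 0: 'a'
Reversed: einpbjja

einpbjja


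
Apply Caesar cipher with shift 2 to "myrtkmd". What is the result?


Caesar cipher: shift "myrtkmd" by 2
  'm' (pos 12) + 2 = pos 14 = 'o'
  'y' (pos 24) + 2 = pos 0 = 'a'
  'r' (pos 17) + 2 = pos 19 = 't'
  't' (pos 19) + 2 = pos 21 = 'v'
  'k' (pos 10) + 2 = pos 12 = 'm'
  'm' (pos 12) + 2 = pos 14 = 'o'
  'd' (pos 3) + 2 = pos 5 = 'f'
Result: oatvmof

oatvmof


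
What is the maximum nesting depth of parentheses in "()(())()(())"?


Input: "()(())()(())"
Tracking depth:
  Position 0 '(': depth becomes 1
  Position 1 ')': depth becomes 0
  Position 2 '(': depth becomes 1
  Position 3 '(': depth becomes 2
  Position 4 ')': depth becomes 1
  Position 5 ')': depth becomes 0
  Position 6 '(': depth becomes 1
  Position 7 ')': depth becomes 0
  Position 8 '(': depth becomes 1
  Position 9 '(': depth becomes 2
  Position 10 ')': depth becomes 1
  Position 11 ')': depth becomes 0
Maximum depth reached: 2

2


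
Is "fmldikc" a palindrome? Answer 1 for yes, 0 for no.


Input: fmldikc
Reversed: ckidlmf
  Compare pos 0 ('f') with pos 6 ('c'): MISMATCH
  Compare pos 1 ('m') with pos 5 ('k'): MISMATCH
  Compare pos 2 ('l') with pos 4 ('i'): MISMATCH
Result: not a palindrome

0


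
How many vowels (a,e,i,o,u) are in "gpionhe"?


Input: gpionhe
Checking each character:
  'g' at position 0: consonant
  'p' at position 1: consonant
  'i' at position 2: vowel (running total: 1)
  'o' at position 3: vowel (running total: 2)
  'n' at position 4: consonant
  'h' at position 5: consonant
  'e' at position 6: vowel (running total: 3)
Total vowels: 3

3


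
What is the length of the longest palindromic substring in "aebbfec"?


Input: "aebbfec"
Checking substrings for palindromes:
  [2:4] "bb" (len 2) => palindrome
Longest palindromic substring: "bb" with length 2

2
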